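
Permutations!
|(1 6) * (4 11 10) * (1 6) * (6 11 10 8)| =|(4 10)(6 11 8)| =6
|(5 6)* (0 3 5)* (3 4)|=5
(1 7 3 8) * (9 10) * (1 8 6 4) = (1 7 3 6 4)(9 10) = [0, 7, 2, 6, 1, 5, 4, 3, 8, 10, 9]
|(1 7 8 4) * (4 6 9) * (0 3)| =6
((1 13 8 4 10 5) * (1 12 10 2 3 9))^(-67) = [0, 4, 1, 13, 9, 10, 6, 7, 3, 8, 12, 11, 5, 2] = (1 4 9 8 3 13 2)(5 10 12)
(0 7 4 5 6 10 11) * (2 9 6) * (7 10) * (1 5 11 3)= (0 10 3 1 5 2 9 6 7 4 11)= [10, 5, 9, 1, 11, 2, 7, 4, 8, 6, 3, 0]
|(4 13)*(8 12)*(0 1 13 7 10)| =6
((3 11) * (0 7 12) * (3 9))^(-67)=(0 12 7)(3 9 11)=[12, 1, 2, 9, 4, 5, 6, 0, 8, 11, 10, 3, 7]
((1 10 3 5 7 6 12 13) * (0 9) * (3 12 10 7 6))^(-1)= (0 9)(1 13 12 10 6 5 3 7)= [9, 13, 2, 7, 4, 3, 5, 1, 8, 0, 6, 11, 10, 12]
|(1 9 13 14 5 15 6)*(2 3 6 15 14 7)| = 14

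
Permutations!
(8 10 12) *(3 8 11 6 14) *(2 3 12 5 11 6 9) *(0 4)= (0 4)(2 3 8 10 5 11 9)(6 14 12)= [4, 1, 3, 8, 0, 11, 14, 7, 10, 2, 5, 9, 6, 13, 12]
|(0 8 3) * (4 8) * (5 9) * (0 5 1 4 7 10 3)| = |(0 7 10 3 5 9 1 4 8)| = 9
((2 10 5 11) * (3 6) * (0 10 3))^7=[0, 1, 2, 3, 4, 5, 6, 7, 8, 9, 10, 11]=(11)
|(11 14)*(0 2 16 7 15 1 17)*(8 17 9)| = 18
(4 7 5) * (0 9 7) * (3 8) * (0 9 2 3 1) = (0 2 3 8 1)(4 9 7 5) = [2, 0, 3, 8, 9, 4, 6, 5, 1, 7]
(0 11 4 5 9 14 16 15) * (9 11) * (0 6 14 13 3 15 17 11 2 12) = (0 9 13 3 15 6 14 16 17 11 4 5 2 12) = [9, 1, 12, 15, 5, 2, 14, 7, 8, 13, 10, 4, 0, 3, 16, 6, 17, 11]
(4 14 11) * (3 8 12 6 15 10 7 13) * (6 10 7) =(3 8 12 10 6 15 7 13)(4 14 11) =[0, 1, 2, 8, 14, 5, 15, 13, 12, 9, 6, 4, 10, 3, 11, 7]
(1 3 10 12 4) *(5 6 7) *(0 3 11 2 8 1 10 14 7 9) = [3, 11, 8, 14, 10, 6, 9, 5, 1, 0, 12, 2, 4, 13, 7] = (0 3 14 7 5 6 9)(1 11 2 8)(4 10 12)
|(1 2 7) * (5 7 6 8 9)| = 7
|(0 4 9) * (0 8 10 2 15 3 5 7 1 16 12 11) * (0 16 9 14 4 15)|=30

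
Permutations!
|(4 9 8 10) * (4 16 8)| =6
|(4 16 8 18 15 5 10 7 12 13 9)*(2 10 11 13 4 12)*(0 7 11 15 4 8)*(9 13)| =|(0 7 2 10 11 9 12 8 18 4 16)(5 15)| =22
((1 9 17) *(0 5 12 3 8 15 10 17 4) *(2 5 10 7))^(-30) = (17)(2 15 3 5 7 8 12) = [0, 1, 15, 5, 4, 7, 6, 8, 12, 9, 10, 11, 2, 13, 14, 3, 16, 17]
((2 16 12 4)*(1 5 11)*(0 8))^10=(1 5 11)(2 12)(4 16)=[0, 5, 12, 3, 16, 11, 6, 7, 8, 9, 10, 1, 2, 13, 14, 15, 4]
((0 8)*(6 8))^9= (8)= [0, 1, 2, 3, 4, 5, 6, 7, 8]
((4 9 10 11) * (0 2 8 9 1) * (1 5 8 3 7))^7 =[3, 2, 7, 1, 5, 8, 6, 0, 9, 10, 11, 4] =(0 3 1 2 7)(4 5 8 9 10 11)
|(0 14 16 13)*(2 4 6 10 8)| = 20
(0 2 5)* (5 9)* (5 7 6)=(0 2 9 7 6 5)=[2, 1, 9, 3, 4, 0, 5, 6, 8, 7]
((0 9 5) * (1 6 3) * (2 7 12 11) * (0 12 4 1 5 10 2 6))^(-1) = (0 1 4 7 2 10 9)(3 6 11 12 5) = [1, 4, 10, 6, 7, 3, 11, 2, 8, 0, 9, 12, 5]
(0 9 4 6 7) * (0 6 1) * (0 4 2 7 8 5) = (0 9 2 7 6 8 5)(1 4) = [9, 4, 7, 3, 1, 0, 8, 6, 5, 2]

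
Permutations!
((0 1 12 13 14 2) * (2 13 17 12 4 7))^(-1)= [2, 0, 7, 3, 1, 5, 6, 4, 8, 9, 10, 11, 17, 14, 13, 15, 16, 12]= (0 2 7 4 1)(12 17)(13 14)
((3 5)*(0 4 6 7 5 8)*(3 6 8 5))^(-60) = (8) = [0, 1, 2, 3, 4, 5, 6, 7, 8]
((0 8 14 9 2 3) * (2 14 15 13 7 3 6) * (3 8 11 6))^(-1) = (0 3 2 6 11)(7 13 15 8)(9 14) = [3, 1, 6, 2, 4, 5, 11, 13, 7, 14, 10, 0, 12, 15, 9, 8]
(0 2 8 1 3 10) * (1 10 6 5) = (0 2 8 10)(1 3 6 5) = [2, 3, 8, 6, 4, 1, 5, 7, 10, 9, 0]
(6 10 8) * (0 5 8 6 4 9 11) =(0 5 8 4 9 11)(6 10) =[5, 1, 2, 3, 9, 8, 10, 7, 4, 11, 6, 0]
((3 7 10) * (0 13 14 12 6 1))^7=[13, 0, 2, 7, 4, 5, 1, 10, 8, 9, 3, 11, 6, 14, 12]=(0 13 14 12 6 1)(3 7 10)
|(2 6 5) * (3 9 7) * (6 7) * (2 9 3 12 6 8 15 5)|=|(2 7 12 6)(5 9 8 15)|=4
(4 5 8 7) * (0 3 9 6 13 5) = (0 3 9 6 13 5 8 7 4) = [3, 1, 2, 9, 0, 8, 13, 4, 7, 6, 10, 11, 12, 5]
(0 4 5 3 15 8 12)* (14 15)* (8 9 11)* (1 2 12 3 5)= [4, 2, 12, 14, 1, 5, 6, 7, 3, 11, 10, 8, 0, 13, 15, 9]= (0 4 1 2 12)(3 14 15 9 11 8)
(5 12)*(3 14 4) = (3 14 4)(5 12) = [0, 1, 2, 14, 3, 12, 6, 7, 8, 9, 10, 11, 5, 13, 4]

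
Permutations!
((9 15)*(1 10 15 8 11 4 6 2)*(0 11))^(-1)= (0 8 9 15 10 1 2 6 4 11)= [8, 2, 6, 3, 11, 5, 4, 7, 9, 15, 1, 0, 12, 13, 14, 10]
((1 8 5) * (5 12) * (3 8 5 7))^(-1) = [0, 5, 2, 7, 4, 1, 6, 12, 3, 9, 10, 11, 8] = (1 5)(3 7 12 8)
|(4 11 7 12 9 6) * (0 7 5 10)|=9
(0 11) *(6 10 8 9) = (0 11)(6 10 8 9) = [11, 1, 2, 3, 4, 5, 10, 7, 9, 6, 8, 0]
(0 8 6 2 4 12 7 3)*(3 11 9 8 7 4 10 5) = [7, 1, 10, 0, 12, 3, 2, 11, 6, 8, 5, 9, 4] = (0 7 11 9 8 6 2 10 5 3)(4 12)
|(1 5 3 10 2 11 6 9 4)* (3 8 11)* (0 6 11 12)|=24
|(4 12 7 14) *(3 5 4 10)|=|(3 5 4 12 7 14 10)|=7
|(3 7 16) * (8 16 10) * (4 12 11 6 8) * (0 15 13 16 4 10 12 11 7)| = 20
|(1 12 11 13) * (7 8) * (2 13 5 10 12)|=|(1 2 13)(5 10 12 11)(7 8)|=12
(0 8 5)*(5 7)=(0 8 7 5)=[8, 1, 2, 3, 4, 0, 6, 5, 7]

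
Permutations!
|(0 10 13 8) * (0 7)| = 5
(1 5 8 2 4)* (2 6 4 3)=(1 5 8 6 4)(2 3)=[0, 5, 3, 2, 1, 8, 4, 7, 6]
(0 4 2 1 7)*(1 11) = (0 4 2 11 1 7) = [4, 7, 11, 3, 2, 5, 6, 0, 8, 9, 10, 1]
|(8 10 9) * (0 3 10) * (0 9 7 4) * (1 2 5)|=30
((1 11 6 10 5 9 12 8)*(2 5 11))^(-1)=(1 8 12 9 5 2)(6 11 10)=[0, 8, 1, 3, 4, 2, 11, 7, 12, 5, 6, 10, 9]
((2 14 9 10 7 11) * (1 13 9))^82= (1 9 7 2)(10 11 14 13)= [0, 9, 1, 3, 4, 5, 6, 2, 8, 7, 11, 14, 12, 10, 13]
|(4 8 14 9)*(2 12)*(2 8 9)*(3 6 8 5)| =|(2 12 5 3 6 8 14)(4 9)| =14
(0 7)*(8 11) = [7, 1, 2, 3, 4, 5, 6, 0, 11, 9, 10, 8] = (0 7)(8 11)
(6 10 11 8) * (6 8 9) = (6 10 11 9) = [0, 1, 2, 3, 4, 5, 10, 7, 8, 6, 11, 9]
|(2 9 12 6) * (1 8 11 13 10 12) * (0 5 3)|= |(0 5 3)(1 8 11 13 10 12 6 2 9)|= 9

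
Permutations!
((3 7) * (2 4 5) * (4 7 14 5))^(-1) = (2 5 14 3 7) = [0, 1, 5, 7, 4, 14, 6, 2, 8, 9, 10, 11, 12, 13, 3]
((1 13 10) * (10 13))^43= [0, 10, 2, 3, 4, 5, 6, 7, 8, 9, 1, 11, 12, 13]= (13)(1 10)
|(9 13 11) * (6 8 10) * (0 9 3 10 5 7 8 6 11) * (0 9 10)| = |(0 10 11 3)(5 7 8)(9 13)| = 12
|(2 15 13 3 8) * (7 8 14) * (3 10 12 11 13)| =|(2 15 3 14 7 8)(10 12 11 13)| =12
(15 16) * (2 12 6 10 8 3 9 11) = (2 12 6 10 8 3 9 11)(15 16) = [0, 1, 12, 9, 4, 5, 10, 7, 3, 11, 8, 2, 6, 13, 14, 16, 15]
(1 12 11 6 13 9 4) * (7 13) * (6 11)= (1 12 6 7 13 9 4)= [0, 12, 2, 3, 1, 5, 7, 13, 8, 4, 10, 11, 6, 9]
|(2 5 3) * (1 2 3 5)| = 2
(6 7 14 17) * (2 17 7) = (2 17 6)(7 14) = [0, 1, 17, 3, 4, 5, 2, 14, 8, 9, 10, 11, 12, 13, 7, 15, 16, 6]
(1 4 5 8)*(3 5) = (1 4 3 5 8) = [0, 4, 2, 5, 3, 8, 6, 7, 1]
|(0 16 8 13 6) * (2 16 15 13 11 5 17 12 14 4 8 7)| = |(0 15 13 6)(2 16 7)(4 8 11 5 17 12 14)| = 84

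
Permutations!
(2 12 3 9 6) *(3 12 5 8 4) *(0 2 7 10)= (12)(0 2 5 8 4 3 9 6 7 10)= [2, 1, 5, 9, 3, 8, 7, 10, 4, 6, 0, 11, 12]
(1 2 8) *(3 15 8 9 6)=(1 2 9 6 3 15 8)=[0, 2, 9, 15, 4, 5, 3, 7, 1, 6, 10, 11, 12, 13, 14, 8]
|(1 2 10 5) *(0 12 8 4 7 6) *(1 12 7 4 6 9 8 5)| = |(0 7 9 8 6)(1 2 10)(5 12)| = 30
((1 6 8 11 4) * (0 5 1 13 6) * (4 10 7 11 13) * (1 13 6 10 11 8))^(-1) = [1, 6, 2, 3, 4, 0, 8, 10, 7, 9, 13, 11, 12, 5] = (0 1 6 8 7 10 13 5)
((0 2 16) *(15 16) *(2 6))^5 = (16) = [0, 1, 2, 3, 4, 5, 6, 7, 8, 9, 10, 11, 12, 13, 14, 15, 16]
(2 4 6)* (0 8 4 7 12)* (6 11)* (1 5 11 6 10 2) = [8, 5, 7, 3, 6, 11, 1, 12, 4, 9, 2, 10, 0] = (0 8 4 6 1 5 11 10 2 7 12)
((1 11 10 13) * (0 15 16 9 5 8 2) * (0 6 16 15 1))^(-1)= (0 13 10 11 1)(2 8 5 9 16 6)= [13, 0, 8, 3, 4, 9, 2, 7, 5, 16, 11, 1, 12, 10, 14, 15, 6]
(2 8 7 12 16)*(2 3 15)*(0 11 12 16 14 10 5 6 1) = (0 11 12 14 10 5 6 1)(2 8 7 16 3 15) = [11, 0, 8, 15, 4, 6, 1, 16, 7, 9, 5, 12, 14, 13, 10, 2, 3]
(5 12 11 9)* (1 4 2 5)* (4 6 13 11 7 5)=(1 6 13 11 9)(2 4)(5 12 7)=[0, 6, 4, 3, 2, 12, 13, 5, 8, 1, 10, 9, 7, 11]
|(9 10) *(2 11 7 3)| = |(2 11 7 3)(9 10)| = 4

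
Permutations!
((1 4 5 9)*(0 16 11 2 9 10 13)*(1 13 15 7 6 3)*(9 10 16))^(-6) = (1 2 3 11 6 16 7 5 15 4 10) = [0, 2, 3, 11, 10, 15, 16, 5, 8, 9, 1, 6, 12, 13, 14, 4, 7]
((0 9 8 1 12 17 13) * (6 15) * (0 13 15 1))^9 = (1 6 15 17 12) = [0, 6, 2, 3, 4, 5, 15, 7, 8, 9, 10, 11, 1, 13, 14, 17, 16, 12]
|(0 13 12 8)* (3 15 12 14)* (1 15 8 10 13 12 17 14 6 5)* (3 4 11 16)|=15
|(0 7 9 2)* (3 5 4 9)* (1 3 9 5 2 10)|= |(0 7 9 10 1 3 2)(4 5)|= 14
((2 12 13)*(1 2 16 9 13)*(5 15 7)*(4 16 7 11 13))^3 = [0, 1, 2, 3, 4, 13, 6, 11, 8, 9, 10, 5, 12, 15, 14, 7, 16] = (16)(5 13 15 7 11)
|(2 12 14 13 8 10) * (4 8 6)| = 8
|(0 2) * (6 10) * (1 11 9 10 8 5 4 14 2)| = |(0 1 11 9 10 6 8 5 4 14 2)| = 11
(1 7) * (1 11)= [0, 7, 2, 3, 4, 5, 6, 11, 8, 9, 10, 1]= (1 7 11)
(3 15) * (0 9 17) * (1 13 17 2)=[9, 13, 1, 15, 4, 5, 6, 7, 8, 2, 10, 11, 12, 17, 14, 3, 16, 0]=(0 9 2 1 13 17)(3 15)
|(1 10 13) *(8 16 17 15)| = 12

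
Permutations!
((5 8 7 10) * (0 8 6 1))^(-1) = (0 1 6 5 10 7 8) = [1, 6, 2, 3, 4, 10, 5, 8, 0, 9, 7]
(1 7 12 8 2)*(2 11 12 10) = (1 7 10 2)(8 11 12) = [0, 7, 1, 3, 4, 5, 6, 10, 11, 9, 2, 12, 8]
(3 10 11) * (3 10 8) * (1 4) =(1 4)(3 8)(10 11) =[0, 4, 2, 8, 1, 5, 6, 7, 3, 9, 11, 10]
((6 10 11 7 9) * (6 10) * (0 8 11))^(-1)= (0 10 9 7 11 8)= [10, 1, 2, 3, 4, 5, 6, 11, 0, 7, 9, 8]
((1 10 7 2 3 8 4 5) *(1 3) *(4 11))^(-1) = (1 2 7 10)(3 5 4 11 8) = [0, 2, 7, 5, 11, 4, 6, 10, 3, 9, 1, 8]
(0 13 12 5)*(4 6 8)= (0 13 12 5)(4 6 8)= [13, 1, 2, 3, 6, 0, 8, 7, 4, 9, 10, 11, 5, 12]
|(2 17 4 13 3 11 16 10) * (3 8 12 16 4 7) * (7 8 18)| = 6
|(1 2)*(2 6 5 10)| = 5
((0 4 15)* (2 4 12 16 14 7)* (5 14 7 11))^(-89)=(0 16 2 15 12 7 4)(5 14 11)=[16, 1, 15, 3, 0, 14, 6, 4, 8, 9, 10, 5, 7, 13, 11, 12, 2]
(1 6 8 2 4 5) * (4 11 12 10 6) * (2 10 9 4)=(1 2 11 12 9 4 5)(6 8 10)=[0, 2, 11, 3, 5, 1, 8, 7, 10, 4, 6, 12, 9]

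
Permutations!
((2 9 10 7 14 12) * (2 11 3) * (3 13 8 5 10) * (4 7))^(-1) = [0, 1, 3, 9, 10, 8, 6, 4, 13, 2, 5, 12, 14, 11, 7] = (2 3 9)(4 10 5 8 13 11 12 14 7)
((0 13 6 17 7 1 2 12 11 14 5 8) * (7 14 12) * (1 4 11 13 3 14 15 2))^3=(0 5 3 8 14)(2 11 6)(4 13 15)(7 12 17)=[5, 1, 11, 8, 13, 3, 2, 12, 14, 9, 10, 6, 17, 15, 0, 4, 16, 7]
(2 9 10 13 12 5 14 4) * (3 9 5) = (2 5 14 4)(3 9 10 13 12) = [0, 1, 5, 9, 2, 14, 6, 7, 8, 10, 13, 11, 3, 12, 4]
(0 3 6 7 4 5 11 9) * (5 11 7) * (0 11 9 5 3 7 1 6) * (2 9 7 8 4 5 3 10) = (0 8 4 7 5 1 6 10 2 9 11 3) = [8, 6, 9, 0, 7, 1, 10, 5, 4, 11, 2, 3]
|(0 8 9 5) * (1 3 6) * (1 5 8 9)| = |(0 9 8 1 3 6 5)| = 7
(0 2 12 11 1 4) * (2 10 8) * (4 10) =(0 4)(1 10 8 2 12 11) =[4, 10, 12, 3, 0, 5, 6, 7, 2, 9, 8, 1, 11]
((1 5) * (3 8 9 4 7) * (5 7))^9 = [0, 3, 2, 9, 1, 7, 6, 8, 4, 5] = (1 3 9 5 7 8 4)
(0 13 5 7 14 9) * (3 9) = (0 13 5 7 14 3 9) = [13, 1, 2, 9, 4, 7, 6, 14, 8, 0, 10, 11, 12, 5, 3]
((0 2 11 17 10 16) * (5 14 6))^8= (0 11 10)(2 17 16)(5 6 14)= [11, 1, 17, 3, 4, 6, 14, 7, 8, 9, 0, 10, 12, 13, 5, 15, 2, 16]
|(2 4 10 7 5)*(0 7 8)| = 7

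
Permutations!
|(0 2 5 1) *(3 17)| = 4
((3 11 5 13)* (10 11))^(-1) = (3 13 5 11 10) = [0, 1, 2, 13, 4, 11, 6, 7, 8, 9, 3, 10, 12, 5]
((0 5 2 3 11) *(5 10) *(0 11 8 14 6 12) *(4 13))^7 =(0 6 8 2 10 12 14 3 5)(4 13) =[6, 1, 10, 5, 13, 0, 8, 7, 2, 9, 12, 11, 14, 4, 3]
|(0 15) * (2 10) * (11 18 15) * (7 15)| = 10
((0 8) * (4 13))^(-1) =[8, 1, 2, 3, 13, 5, 6, 7, 0, 9, 10, 11, 12, 4] =(0 8)(4 13)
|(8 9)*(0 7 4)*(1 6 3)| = |(0 7 4)(1 6 3)(8 9)| = 6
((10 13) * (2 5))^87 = (2 5)(10 13) = [0, 1, 5, 3, 4, 2, 6, 7, 8, 9, 13, 11, 12, 10]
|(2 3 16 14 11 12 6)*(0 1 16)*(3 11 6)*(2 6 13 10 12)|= 8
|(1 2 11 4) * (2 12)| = |(1 12 2 11 4)| = 5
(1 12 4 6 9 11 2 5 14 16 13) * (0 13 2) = (0 13 1 12 4 6 9 11)(2 5 14 16) = [13, 12, 5, 3, 6, 14, 9, 7, 8, 11, 10, 0, 4, 1, 16, 15, 2]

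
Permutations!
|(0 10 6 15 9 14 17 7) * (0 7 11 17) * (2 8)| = 6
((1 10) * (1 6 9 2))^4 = [0, 2, 9, 3, 4, 5, 10, 7, 8, 6, 1] = (1 2 9 6 10)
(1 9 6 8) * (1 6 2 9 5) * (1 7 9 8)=[0, 5, 8, 3, 4, 7, 1, 9, 6, 2]=(1 5 7 9 2 8 6)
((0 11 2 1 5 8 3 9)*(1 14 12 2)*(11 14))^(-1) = [9, 11, 12, 8, 4, 1, 6, 7, 5, 3, 10, 2, 14, 13, 0] = (0 9 3 8 5 1 11 2 12 14)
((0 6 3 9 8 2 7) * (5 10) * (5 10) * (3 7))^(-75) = (10)(2 3 9 8) = [0, 1, 3, 9, 4, 5, 6, 7, 2, 8, 10]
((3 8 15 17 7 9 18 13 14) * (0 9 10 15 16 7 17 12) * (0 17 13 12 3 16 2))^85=(0 9 18 12 17 13 14 16 7 10 15 3 8 2)=[9, 1, 0, 8, 4, 5, 6, 10, 2, 18, 15, 11, 17, 14, 16, 3, 7, 13, 12]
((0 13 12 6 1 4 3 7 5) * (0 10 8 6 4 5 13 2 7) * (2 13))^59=(0 3 4 12 13)(1 6 8 10 5)(2 7)=[3, 6, 7, 4, 12, 1, 8, 2, 10, 9, 5, 11, 13, 0]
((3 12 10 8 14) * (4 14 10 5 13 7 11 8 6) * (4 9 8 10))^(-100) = (3 9 7)(4 10 5)(6 13 14)(8 11 12) = [0, 1, 2, 9, 10, 4, 13, 3, 11, 7, 5, 12, 8, 14, 6]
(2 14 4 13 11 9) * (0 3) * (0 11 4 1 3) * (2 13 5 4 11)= [0, 3, 14, 2, 5, 4, 6, 7, 8, 13, 10, 9, 12, 11, 1]= (1 3 2 14)(4 5)(9 13 11)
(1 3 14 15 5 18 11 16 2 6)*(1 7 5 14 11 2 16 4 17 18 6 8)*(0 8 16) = [8, 3, 16, 11, 17, 6, 7, 5, 1, 9, 10, 4, 12, 13, 15, 14, 0, 18, 2] = (0 8 1 3 11 4 17 18 2 16)(5 6 7)(14 15)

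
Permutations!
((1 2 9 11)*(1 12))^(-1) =[0, 12, 1, 3, 4, 5, 6, 7, 8, 2, 10, 9, 11] =(1 12 11 9 2)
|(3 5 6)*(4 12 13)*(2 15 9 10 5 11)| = |(2 15 9 10 5 6 3 11)(4 12 13)| = 24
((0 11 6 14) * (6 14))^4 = (0 11 14) = [11, 1, 2, 3, 4, 5, 6, 7, 8, 9, 10, 14, 12, 13, 0]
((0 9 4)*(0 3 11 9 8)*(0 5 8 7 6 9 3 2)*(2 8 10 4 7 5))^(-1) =(0 2 8 4 10 5)(3 11)(6 7 9) =[2, 1, 8, 11, 10, 0, 7, 9, 4, 6, 5, 3]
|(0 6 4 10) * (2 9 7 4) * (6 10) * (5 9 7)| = |(0 10)(2 7 4 6)(5 9)| = 4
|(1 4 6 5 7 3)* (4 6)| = 5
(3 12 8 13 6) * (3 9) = (3 12 8 13 6 9) = [0, 1, 2, 12, 4, 5, 9, 7, 13, 3, 10, 11, 8, 6]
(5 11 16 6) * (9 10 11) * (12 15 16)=(5 9 10 11 12 15 16 6)=[0, 1, 2, 3, 4, 9, 5, 7, 8, 10, 11, 12, 15, 13, 14, 16, 6]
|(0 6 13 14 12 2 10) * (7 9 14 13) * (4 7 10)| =|(0 6 10)(2 4 7 9 14 12)| =6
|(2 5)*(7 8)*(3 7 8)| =|(8)(2 5)(3 7)| =2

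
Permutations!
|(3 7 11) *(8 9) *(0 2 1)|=|(0 2 1)(3 7 11)(8 9)|=6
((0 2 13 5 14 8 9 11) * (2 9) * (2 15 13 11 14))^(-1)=[11, 1, 5, 3, 4, 13, 6, 7, 14, 0, 10, 2, 12, 15, 9, 8]=(0 11 2 5 13 15 8 14 9)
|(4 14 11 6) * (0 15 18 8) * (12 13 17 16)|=4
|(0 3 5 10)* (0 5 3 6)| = 2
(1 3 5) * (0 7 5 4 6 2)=[7, 3, 0, 4, 6, 1, 2, 5]=(0 7 5 1 3 4 6 2)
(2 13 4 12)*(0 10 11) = (0 10 11)(2 13 4 12) = [10, 1, 13, 3, 12, 5, 6, 7, 8, 9, 11, 0, 2, 4]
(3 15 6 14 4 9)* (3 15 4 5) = (3 4 9 15 6 14 5) = [0, 1, 2, 4, 9, 3, 14, 7, 8, 15, 10, 11, 12, 13, 5, 6]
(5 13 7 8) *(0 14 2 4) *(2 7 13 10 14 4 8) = (0 4)(2 8 5 10 14 7) = [4, 1, 8, 3, 0, 10, 6, 2, 5, 9, 14, 11, 12, 13, 7]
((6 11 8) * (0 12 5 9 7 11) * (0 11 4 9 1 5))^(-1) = (0 12)(1 5)(4 7 9)(6 8 11) = [12, 5, 2, 3, 7, 1, 8, 9, 11, 4, 10, 6, 0]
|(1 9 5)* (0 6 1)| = |(0 6 1 9 5)| = 5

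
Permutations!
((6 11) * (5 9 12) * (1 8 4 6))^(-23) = (1 4 11 8 6)(5 9 12) = [0, 4, 2, 3, 11, 9, 1, 7, 6, 12, 10, 8, 5]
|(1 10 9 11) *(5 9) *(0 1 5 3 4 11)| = 8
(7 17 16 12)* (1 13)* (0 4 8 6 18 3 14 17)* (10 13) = (0 4 8 6 18 3 14 17 16 12 7)(1 10 13) = [4, 10, 2, 14, 8, 5, 18, 0, 6, 9, 13, 11, 7, 1, 17, 15, 12, 16, 3]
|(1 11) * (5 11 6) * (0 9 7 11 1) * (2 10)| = |(0 9 7 11)(1 6 5)(2 10)| = 12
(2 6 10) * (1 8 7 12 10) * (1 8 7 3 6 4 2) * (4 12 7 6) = (1 6 8 3 4 2 12 10) = [0, 6, 12, 4, 2, 5, 8, 7, 3, 9, 1, 11, 10]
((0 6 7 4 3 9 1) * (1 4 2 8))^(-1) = (0 1 8 2 7 6)(3 4 9) = [1, 8, 7, 4, 9, 5, 0, 6, 2, 3]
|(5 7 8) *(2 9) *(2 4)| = 3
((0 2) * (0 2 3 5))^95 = (0 5 3) = [5, 1, 2, 0, 4, 3]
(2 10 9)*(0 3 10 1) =(0 3 10 9 2 1) =[3, 0, 1, 10, 4, 5, 6, 7, 8, 2, 9]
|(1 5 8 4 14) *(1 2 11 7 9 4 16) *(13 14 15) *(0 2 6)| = |(0 2 11 7 9 4 15 13 14 6)(1 5 8 16)| = 20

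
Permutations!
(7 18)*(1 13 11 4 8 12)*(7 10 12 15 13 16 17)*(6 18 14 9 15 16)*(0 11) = (0 11 4 8 16 17 7 14 9 15 13)(1 6 18 10 12) = [11, 6, 2, 3, 8, 5, 18, 14, 16, 15, 12, 4, 1, 0, 9, 13, 17, 7, 10]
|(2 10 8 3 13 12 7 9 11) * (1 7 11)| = 21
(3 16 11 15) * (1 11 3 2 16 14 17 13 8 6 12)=(1 11 15 2 16 3 14 17 13 8 6 12)=[0, 11, 16, 14, 4, 5, 12, 7, 6, 9, 10, 15, 1, 8, 17, 2, 3, 13]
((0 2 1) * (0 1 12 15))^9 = [2, 1, 12, 3, 4, 5, 6, 7, 8, 9, 10, 11, 15, 13, 14, 0] = (0 2 12 15)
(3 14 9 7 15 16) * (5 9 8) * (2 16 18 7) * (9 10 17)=(2 16 3 14 8 5 10 17 9)(7 15 18)=[0, 1, 16, 14, 4, 10, 6, 15, 5, 2, 17, 11, 12, 13, 8, 18, 3, 9, 7]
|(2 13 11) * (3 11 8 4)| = 6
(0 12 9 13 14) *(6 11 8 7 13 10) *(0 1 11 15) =(0 12 9 10 6 15)(1 11 8 7 13 14) =[12, 11, 2, 3, 4, 5, 15, 13, 7, 10, 6, 8, 9, 14, 1, 0]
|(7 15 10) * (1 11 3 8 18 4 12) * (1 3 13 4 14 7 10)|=11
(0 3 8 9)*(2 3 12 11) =(0 12 11 2 3 8 9) =[12, 1, 3, 8, 4, 5, 6, 7, 9, 0, 10, 2, 11]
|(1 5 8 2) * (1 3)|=5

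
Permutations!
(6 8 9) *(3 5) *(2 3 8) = (2 3 5 8 9 6) = [0, 1, 3, 5, 4, 8, 2, 7, 9, 6]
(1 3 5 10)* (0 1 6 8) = [1, 3, 2, 5, 4, 10, 8, 7, 0, 9, 6] = (0 1 3 5 10 6 8)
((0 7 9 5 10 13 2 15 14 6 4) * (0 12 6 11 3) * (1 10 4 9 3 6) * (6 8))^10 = [7, 5, 1, 0, 6, 8, 14, 3, 15, 11, 4, 2, 9, 12, 13, 10] = (0 7 3)(1 5 8 15 10 4 6 14 13 12 9 11 2)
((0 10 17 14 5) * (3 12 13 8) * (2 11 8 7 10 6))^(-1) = (0 5 14 17 10 7 13 12 3 8 11 2 6) = [5, 1, 6, 8, 4, 14, 0, 13, 11, 9, 7, 2, 3, 12, 17, 15, 16, 10]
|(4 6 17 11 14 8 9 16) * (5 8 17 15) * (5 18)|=24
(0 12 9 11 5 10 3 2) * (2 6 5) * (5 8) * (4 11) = (0 12 9 4 11 2)(3 6 8 5 10) = [12, 1, 0, 6, 11, 10, 8, 7, 5, 4, 3, 2, 9]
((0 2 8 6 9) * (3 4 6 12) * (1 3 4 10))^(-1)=(0 9 6 4 12 8 2)(1 10 3)=[9, 10, 0, 1, 12, 5, 4, 7, 2, 6, 3, 11, 8]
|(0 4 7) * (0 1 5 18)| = 6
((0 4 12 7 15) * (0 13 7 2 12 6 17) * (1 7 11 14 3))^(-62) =[6, 7, 2, 1, 17, 5, 0, 15, 8, 9, 10, 14, 12, 11, 3, 13, 16, 4] =(0 6)(1 7 15 13 11 14 3)(4 17)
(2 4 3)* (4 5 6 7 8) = [0, 1, 5, 2, 3, 6, 7, 8, 4] = (2 5 6 7 8 4 3)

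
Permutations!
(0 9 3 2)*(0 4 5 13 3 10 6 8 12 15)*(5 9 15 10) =[15, 1, 4, 2, 9, 13, 8, 7, 12, 5, 6, 11, 10, 3, 14, 0] =(0 15)(2 4 9 5 13 3)(6 8 12 10)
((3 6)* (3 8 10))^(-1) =(3 10 8 6) =[0, 1, 2, 10, 4, 5, 3, 7, 6, 9, 8]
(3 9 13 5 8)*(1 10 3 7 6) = (1 10 3 9 13 5 8 7 6) = [0, 10, 2, 9, 4, 8, 1, 6, 7, 13, 3, 11, 12, 5]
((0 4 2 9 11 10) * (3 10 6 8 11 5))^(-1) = (0 10 3 5 9 2 4)(6 11 8) = [10, 1, 4, 5, 0, 9, 11, 7, 6, 2, 3, 8]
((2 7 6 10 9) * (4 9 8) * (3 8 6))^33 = [0, 1, 8, 9, 7, 5, 10, 4, 2, 3, 6] = (2 8)(3 9)(4 7)(6 10)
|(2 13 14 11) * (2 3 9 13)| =|(3 9 13 14 11)| =5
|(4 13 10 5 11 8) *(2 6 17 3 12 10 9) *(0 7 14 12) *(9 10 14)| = 42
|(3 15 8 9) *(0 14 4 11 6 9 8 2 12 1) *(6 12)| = 30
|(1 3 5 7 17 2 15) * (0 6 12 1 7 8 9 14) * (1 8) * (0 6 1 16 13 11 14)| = 12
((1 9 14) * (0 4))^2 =(1 14 9) =[0, 14, 2, 3, 4, 5, 6, 7, 8, 1, 10, 11, 12, 13, 9]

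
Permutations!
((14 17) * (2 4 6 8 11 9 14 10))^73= (2 4 6 8 11 9 14 17 10)= [0, 1, 4, 3, 6, 5, 8, 7, 11, 14, 2, 9, 12, 13, 17, 15, 16, 10]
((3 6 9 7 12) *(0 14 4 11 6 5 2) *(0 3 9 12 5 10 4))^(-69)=(0 14)(2 3 10 4 11 6 12 9 7 5)=[14, 1, 3, 10, 11, 2, 12, 5, 8, 7, 4, 6, 9, 13, 0]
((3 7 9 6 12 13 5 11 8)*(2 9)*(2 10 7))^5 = (2 5 9 11 6 8 12 3 13)(7 10) = [0, 1, 5, 13, 4, 9, 8, 10, 12, 11, 7, 6, 3, 2]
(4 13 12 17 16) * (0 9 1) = (0 9 1)(4 13 12 17 16) = [9, 0, 2, 3, 13, 5, 6, 7, 8, 1, 10, 11, 17, 12, 14, 15, 4, 16]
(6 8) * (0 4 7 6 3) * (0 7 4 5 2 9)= (0 5 2 9)(3 7 6 8)= [5, 1, 9, 7, 4, 2, 8, 6, 3, 0]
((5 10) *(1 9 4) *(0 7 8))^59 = (0 8 7)(1 4 9)(5 10) = [8, 4, 2, 3, 9, 10, 6, 0, 7, 1, 5]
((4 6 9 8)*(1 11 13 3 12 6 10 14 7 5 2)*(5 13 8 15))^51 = [0, 7, 14, 2, 12, 10, 11, 15, 3, 8, 6, 13, 1, 5, 9, 4] = (1 7 15 4 12)(2 14 9 8 3)(5 10 6 11 13)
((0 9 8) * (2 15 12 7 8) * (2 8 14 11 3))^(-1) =[8, 1, 3, 11, 4, 5, 6, 12, 9, 0, 10, 14, 15, 13, 7, 2] =(0 8 9)(2 3 11 14 7 12 15)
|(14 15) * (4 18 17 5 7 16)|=6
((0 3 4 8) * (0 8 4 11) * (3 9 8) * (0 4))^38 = (0 8 11)(3 4 9) = [8, 1, 2, 4, 9, 5, 6, 7, 11, 3, 10, 0]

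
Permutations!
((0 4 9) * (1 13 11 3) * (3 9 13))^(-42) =(0 11 4 9 13) =[11, 1, 2, 3, 9, 5, 6, 7, 8, 13, 10, 4, 12, 0]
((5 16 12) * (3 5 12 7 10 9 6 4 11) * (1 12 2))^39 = (3 7 6)(4 5 10)(9 11 16) = [0, 1, 2, 7, 5, 10, 3, 6, 8, 11, 4, 16, 12, 13, 14, 15, 9]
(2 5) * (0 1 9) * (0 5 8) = [1, 9, 8, 3, 4, 2, 6, 7, 0, 5] = (0 1 9 5 2 8)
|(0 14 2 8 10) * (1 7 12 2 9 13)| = 10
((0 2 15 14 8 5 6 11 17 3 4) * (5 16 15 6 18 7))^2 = (0 6 17 4 2 11 3)(5 7 18)(8 15)(14 16) = [6, 1, 11, 0, 2, 7, 17, 18, 15, 9, 10, 3, 12, 13, 16, 8, 14, 4, 5]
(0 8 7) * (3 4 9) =(0 8 7)(3 4 9) =[8, 1, 2, 4, 9, 5, 6, 0, 7, 3]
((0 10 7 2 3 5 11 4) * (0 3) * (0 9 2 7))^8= (11)= [0, 1, 2, 3, 4, 5, 6, 7, 8, 9, 10, 11]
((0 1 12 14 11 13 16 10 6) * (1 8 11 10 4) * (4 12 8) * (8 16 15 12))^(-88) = (0 12 8)(1 10 13)(4 14 11)(6 15 16) = [12, 10, 2, 3, 14, 5, 15, 7, 0, 9, 13, 4, 8, 1, 11, 16, 6]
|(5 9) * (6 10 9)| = 4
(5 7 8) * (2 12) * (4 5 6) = (2 12)(4 5 7 8 6) = [0, 1, 12, 3, 5, 7, 4, 8, 6, 9, 10, 11, 2]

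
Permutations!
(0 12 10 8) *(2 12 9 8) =(0 9 8)(2 12 10) =[9, 1, 12, 3, 4, 5, 6, 7, 0, 8, 2, 11, 10]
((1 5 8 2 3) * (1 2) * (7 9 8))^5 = [0, 1, 3, 2, 4, 5, 6, 7, 8, 9] = (9)(2 3)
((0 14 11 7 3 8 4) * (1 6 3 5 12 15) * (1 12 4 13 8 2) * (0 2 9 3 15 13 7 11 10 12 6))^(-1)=[1, 2, 4, 9, 5, 7, 15, 8, 13, 3, 14, 11, 10, 12, 0, 6]=(0 1 2 4 5 7 8 13 12 10 14)(3 9)(6 15)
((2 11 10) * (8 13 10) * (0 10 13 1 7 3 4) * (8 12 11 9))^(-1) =[4, 8, 10, 7, 3, 5, 6, 1, 9, 2, 0, 12, 11, 13] =(13)(0 4 3 7 1 8 9 2 10)(11 12)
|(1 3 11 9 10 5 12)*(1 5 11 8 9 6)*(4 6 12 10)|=12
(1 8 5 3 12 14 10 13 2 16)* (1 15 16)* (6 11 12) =(1 8 5 3 6 11 12 14 10 13 2)(15 16) =[0, 8, 1, 6, 4, 3, 11, 7, 5, 9, 13, 12, 14, 2, 10, 16, 15]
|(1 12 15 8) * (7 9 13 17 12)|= 8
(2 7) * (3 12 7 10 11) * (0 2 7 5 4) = (0 2 10 11 3 12 5 4) = [2, 1, 10, 12, 0, 4, 6, 7, 8, 9, 11, 3, 5]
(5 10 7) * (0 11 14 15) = (0 11 14 15)(5 10 7) = [11, 1, 2, 3, 4, 10, 6, 5, 8, 9, 7, 14, 12, 13, 15, 0]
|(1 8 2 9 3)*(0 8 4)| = |(0 8 2 9 3 1 4)| = 7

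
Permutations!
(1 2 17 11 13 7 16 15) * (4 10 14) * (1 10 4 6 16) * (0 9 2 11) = (0 9 2 17)(1 11 13 7)(6 16 15 10 14) = [9, 11, 17, 3, 4, 5, 16, 1, 8, 2, 14, 13, 12, 7, 6, 10, 15, 0]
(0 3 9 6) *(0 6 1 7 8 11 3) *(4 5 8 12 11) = (1 7 12 11 3 9)(4 5 8) = [0, 7, 2, 9, 5, 8, 6, 12, 4, 1, 10, 3, 11]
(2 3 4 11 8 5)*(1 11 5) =(1 11 8)(2 3 4 5) =[0, 11, 3, 4, 5, 2, 6, 7, 1, 9, 10, 8]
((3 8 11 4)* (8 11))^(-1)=(3 4 11)=[0, 1, 2, 4, 11, 5, 6, 7, 8, 9, 10, 3]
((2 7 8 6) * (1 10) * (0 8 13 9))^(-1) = (0 9 13 7 2 6 8)(1 10) = [9, 10, 6, 3, 4, 5, 8, 2, 0, 13, 1, 11, 12, 7]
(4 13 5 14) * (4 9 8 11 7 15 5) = (4 13)(5 14 9 8 11 7 15) = [0, 1, 2, 3, 13, 14, 6, 15, 11, 8, 10, 7, 12, 4, 9, 5]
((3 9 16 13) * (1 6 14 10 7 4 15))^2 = (1 14 7 15 6 10 4)(3 16)(9 13) = [0, 14, 2, 16, 1, 5, 10, 15, 8, 13, 4, 11, 12, 9, 7, 6, 3]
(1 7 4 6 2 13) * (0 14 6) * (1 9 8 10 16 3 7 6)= (0 14 1 6 2 13 9 8 10 16 3 7 4)= [14, 6, 13, 7, 0, 5, 2, 4, 10, 8, 16, 11, 12, 9, 1, 15, 3]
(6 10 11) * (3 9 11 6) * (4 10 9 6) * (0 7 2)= (0 7 2)(3 6 9 11)(4 10)= [7, 1, 0, 6, 10, 5, 9, 2, 8, 11, 4, 3]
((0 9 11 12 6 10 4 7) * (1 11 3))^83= [1, 6, 2, 12, 9, 5, 7, 3, 8, 11, 0, 10, 4]= (0 1 6 7 3 12 4 9 11 10)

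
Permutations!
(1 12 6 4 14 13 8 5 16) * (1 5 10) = (1 12 6 4 14 13 8 10)(5 16) = [0, 12, 2, 3, 14, 16, 4, 7, 10, 9, 1, 11, 6, 8, 13, 15, 5]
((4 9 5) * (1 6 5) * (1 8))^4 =(1 9 5)(4 6 8) =[0, 9, 2, 3, 6, 1, 8, 7, 4, 5]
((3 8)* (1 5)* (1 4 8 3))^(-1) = (1 8 4 5) = [0, 8, 2, 3, 5, 1, 6, 7, 4]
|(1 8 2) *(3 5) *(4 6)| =6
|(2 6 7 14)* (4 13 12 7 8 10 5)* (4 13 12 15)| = 11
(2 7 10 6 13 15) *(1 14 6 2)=(1 14 6 13 15)(2 7 10)=[0, 14, 7, 3, 4, 5, 13, 10, 8, 9, 2, 11, 12, 15, 6, 1]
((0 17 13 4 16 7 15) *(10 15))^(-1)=[15, 1, 2, 3, 13, 5, 6, 16, 8, 9, 7, 11, 12, 17, 14, 10, 4, 0]=(0 15 10 7 16 4 13 17)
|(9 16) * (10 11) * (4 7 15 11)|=10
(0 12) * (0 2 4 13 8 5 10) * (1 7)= (0 12 2 4 13 8 5 10)(1 7)= [12, 7, 4, 3, 13, 10, 6, 1, 5, 9, 0, 11, 2, 8]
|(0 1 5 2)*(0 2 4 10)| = 5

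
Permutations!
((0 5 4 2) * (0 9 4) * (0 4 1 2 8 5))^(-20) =[0, 2, 9, 3, 8, 4, 6, 7, 5, 1] =(1 2 9)(4 8 5)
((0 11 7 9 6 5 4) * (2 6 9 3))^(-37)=(0 3 5 11 2 4 7 6)=[3, 1, 4, 5, 7, 11, 0, 6, 8, 9, 10, 2]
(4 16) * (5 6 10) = (4 16)(5 6 10) = [0, 1, 2, 3, 16, 6, 10, 7, 8, 9, 5, 11, 12, 13, 14, 15, 4]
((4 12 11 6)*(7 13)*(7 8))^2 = (4 11)(6 12)(7 8 13) = [0, 1, 2, 3, 11, 5, 12, 8, 13, 9, 10, 4, 6, 7]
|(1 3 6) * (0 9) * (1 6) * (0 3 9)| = |(1 9 3)| = 3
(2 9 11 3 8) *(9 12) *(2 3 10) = (2 12 9 11 10)(3 8) = [0, 1, 12, 8, 4, 5, 6, 7, 3, 11, 2, 10, 9]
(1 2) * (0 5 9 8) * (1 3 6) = (0 5 9 8)(1 2 3 6) = [5, 2, 3, 6, 4, 9, 1, 7, 0, 8]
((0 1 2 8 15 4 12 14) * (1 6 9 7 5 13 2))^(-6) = (0 2)(4 7)(5 12)(6 8)(9 15)(13 14) = [2, 1, 0, 3, 7, 12, 8, 4, 6, 15, 10, 11, 5, 14, 13, 9]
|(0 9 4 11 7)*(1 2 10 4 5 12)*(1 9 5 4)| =21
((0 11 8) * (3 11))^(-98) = (0 11)(3 8) = [11, 1, 2, 8, 4, 5, 6, 7, 3, 9, 10, 0]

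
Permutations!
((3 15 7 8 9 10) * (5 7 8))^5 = (15)(5 7) = [0, 1, 2, 3, 4, 7, 6, 5, 8, 9, 10, 11, 12, 13, 14, 15]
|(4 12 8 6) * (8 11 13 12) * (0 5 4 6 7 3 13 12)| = 14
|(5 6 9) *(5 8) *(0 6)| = |(0 6 9 8 5)| = 5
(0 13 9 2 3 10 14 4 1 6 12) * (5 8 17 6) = (0 13 9 2 3 10 14 4 1 5 8 17 6 12) = [13, 5, 3, 10, 1, 8, 12, 7, 17, 2, 14, 11, 0, 9, 4, 15, 16, 6]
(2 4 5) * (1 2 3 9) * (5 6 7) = (1 2 4 6 7 5 3 9) = [0, 2, 4, 9, 6, 3, 7, 5, 8, 1]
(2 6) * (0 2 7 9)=(0 2 6 7 9)=[2, 1, 6, 3, 4, 5, 7, 9, 8, 0]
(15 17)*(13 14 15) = (13 14 15 17) = [0, 1, 2, 3, 4, 5, 6, 7, 8, 9, 10, 11, 12, 14, 15, 17, 16, 13]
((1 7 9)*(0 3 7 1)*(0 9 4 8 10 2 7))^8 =(2 8 7 10 4) =[0, 1, 8, 3, 2, 5, 6, 10, 7, 9, 4]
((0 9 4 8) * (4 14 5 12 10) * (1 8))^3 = (0 5 4)(1 9 12)(8 14 10) = [5, 9, 2, 3, 0, 4, 6, 7, 14, 12, 8, 11, 1, 13, 10]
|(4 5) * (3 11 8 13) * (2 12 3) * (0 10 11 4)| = 10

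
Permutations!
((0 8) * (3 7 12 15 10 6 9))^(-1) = (0 8)(3 9 6 10 15 12 7) = [8, 1, 2, 9, 4, 5, 10, 3, 0, 6, 15, 11, 7, 13, 14, 12]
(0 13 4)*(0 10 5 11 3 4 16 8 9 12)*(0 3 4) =(0 13 16 8 9 12 3)(4 10 5 11) =[13, 1, 2, 0, 10, 11, 6, 7, 9, 12, 5, 4, 3, 16, 14, 15, 8]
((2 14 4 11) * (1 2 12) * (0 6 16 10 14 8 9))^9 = (0 2 11 10)(1 4 16 9)(6 8 12 14) = [2, 4, 11, 3, 16, 5, 8, 7, 12, 1, 0, 10, 14, 13, 6, 15, 9]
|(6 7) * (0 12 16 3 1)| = |(0 12 16 3 1)(6 7)| = 10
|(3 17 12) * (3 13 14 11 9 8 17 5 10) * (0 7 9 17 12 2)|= 30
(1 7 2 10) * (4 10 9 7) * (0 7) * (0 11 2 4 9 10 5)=(0 7 4 5)(1 9 11 2 10)=[7, 9, 10, 3, 5, 0, 6, 4, 8, 11, 1, 2]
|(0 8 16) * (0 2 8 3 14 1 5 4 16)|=9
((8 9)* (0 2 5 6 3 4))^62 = [5, 1, 6, 0, 2, 3, 4, 7, 8, 9] = (9)(0 5 3)(2 6 4)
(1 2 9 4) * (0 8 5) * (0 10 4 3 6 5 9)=(0 8 9 3 6 5 10 4 1 2)=[8, 2, 0, 6, 1, 10, 5, 7, 9, 3, 4]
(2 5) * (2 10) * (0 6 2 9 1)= (0 6 2 5 10 9 1)= [6, 0, 5, 3, 4, 10, 2, 7, 8, 1, 9]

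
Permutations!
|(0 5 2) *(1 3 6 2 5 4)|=6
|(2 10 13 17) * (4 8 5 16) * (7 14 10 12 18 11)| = |(2 12 18 11 7 14 10 13 17)(4 8 5 16)| = 36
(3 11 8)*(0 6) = (0 6)(3 11 8) = [6, 1, 2, 11, 4, 5, 0, 7, 3, 9, 10, 8]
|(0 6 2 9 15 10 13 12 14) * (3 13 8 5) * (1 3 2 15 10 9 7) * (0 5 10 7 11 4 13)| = |(0 6 15 9 7 1 3)(2 11 4 13 12 14 5)(8 10)| = 14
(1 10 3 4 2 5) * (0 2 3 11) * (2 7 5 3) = (0 7 5 1 10 11)(2 3 4) = [7, 10, 3, 4, 2, 1, 6, 5, 8, 9, 11, 0]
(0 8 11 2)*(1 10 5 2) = [8, 10, 0, 3, 4, 2, 6, 7, 11, 9, 5, 1] = (0 8 11 1 10 5 2)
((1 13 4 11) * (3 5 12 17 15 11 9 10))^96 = (1 17 3 4 11 12 10 13 15 5 9) = [0, 17, 2, 4, 11, 9, 6, 7, 8, 1, 13, 12, 10, 15, 14, 5, 16, 3]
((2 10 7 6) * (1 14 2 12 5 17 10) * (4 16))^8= (1 2 14)(5 10 6)(7 12 17)= [0, 2, 14, 3, 4, 10, 5, 12, 8, 9, 6, 11, 17, 13, 1, 15, 16, 7]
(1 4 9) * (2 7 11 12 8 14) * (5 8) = [0, 4, 7, 3, 9, 8, 6, 11, 14, 1, 10, 12, 5, 13, 2] = (1 4 9)(2 7 11 12 5 8 14)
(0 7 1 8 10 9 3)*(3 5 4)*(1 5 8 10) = (0 7 5 4 3)(1 10 9 8) = [7, 10, 2, 0, 3, 4, 6, 5, 1, 8, 9]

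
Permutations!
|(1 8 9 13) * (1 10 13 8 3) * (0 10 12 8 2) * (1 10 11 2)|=21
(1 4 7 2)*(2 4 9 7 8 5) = (1 9 7 4 8 5 2) = [0, 9, 1, 3, 8, 2, 6, 4, 5, 7]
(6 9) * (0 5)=(0 5)(6 9)=[5, 1, 2, 3, 4, 0, 9, 7, 8, 6]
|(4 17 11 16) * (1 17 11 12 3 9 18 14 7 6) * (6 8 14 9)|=|(1 17 12 3 6)(4 11 16)(7 8 14)(9 18)|=30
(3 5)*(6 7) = [0, 1, 2, 5, 4, 3, 7, 6] = (3 5)(6 7)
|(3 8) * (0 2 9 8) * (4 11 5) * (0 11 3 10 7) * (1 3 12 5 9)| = |(0 2 1 3 11 9 8 10 7)(4 12 5)| = 9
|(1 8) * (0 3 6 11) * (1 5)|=12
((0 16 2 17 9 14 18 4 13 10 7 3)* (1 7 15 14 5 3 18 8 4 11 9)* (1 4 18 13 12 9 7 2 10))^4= (0 14 7 17 5 10 18 1 12)(2 9 16 8 13 4 3 15 11)= [14, 12, 9, 15, 3, 10, 6, 17, 13, 16, 18, 2, 0, 4, 7, 11, 8, 5, 1]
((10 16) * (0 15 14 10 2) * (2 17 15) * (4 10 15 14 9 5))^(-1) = [2, 1, 0, 3, 5, 9, 6, 7, 8, 15, 4, 11, 12, 13, 17, 14, 10, 16] = (0 2)(4 5 9 15 14 17 16 10)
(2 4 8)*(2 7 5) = (2 4 8 7 5) = [0, 1, 4, 3, 8, 2, 6, 5, 7]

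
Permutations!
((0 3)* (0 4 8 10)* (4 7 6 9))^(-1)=(0 10 8 4 9 6 7 3)=[10, 1, 2, 0, 9, 5, 7, 3, 4, 6, 8]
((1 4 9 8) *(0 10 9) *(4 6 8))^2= [9, 8, 2, 3, 10, 5, 1, 7, 6, 0, 4]= (0 9)(1 8 6)(4 10)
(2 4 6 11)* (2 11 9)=(11)(2 4 6 9)=[0, 1, 4, 3, 6, 5, 9, 7, 8, 2, 10, 11]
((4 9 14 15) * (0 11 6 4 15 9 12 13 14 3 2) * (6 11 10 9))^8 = (15)(0 3 10 2 9)(4 14 12 6 13) = [3, 1, 9, 10, 14, 5, 13, 7, 8, 0, 2, 11, 6, 4, 12, 15]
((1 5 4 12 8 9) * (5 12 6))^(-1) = (1 9 8 12)(4 5 6) = [0, 9, 2, 3, 5, 6, 4, 7, 12, 8, 10, 11, 1]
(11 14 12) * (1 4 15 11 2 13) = [0, 4, 13, 3, 15, 5, 6, 7, 8, 9, 10, 14, 2, 1, 12, 11] = (1 4 15 11 14 12 2 13)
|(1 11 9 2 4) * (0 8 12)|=|(0 8 12)(1 11 9 2 4)|=15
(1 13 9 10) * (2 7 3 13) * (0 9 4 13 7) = (0 9 10 1 2)(3 7)(4 13) = [9, 2, 0, 7, 13, 5, 6, 3, 8, 10, 1, 11, 12, 4]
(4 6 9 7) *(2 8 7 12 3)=(2 8 7 4 6 9 12 3)=[0, 1, 8, 2, 6, 5, 9, 4, 7, 12, 10, 11, 3]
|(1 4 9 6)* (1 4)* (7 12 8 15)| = |(4 9 6)(7 12 8 15)| = 12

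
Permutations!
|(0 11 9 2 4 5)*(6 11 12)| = |(0 12 6 11 9 2 4 5)| = 8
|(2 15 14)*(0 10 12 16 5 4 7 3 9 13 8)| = 33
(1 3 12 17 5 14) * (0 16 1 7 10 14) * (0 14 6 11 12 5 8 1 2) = (0 16 2)(1 3 5 14 7 10 6 11 12 17 8) = [16, 3, 0, 5, 4, 14, 11, 10, 1, 9, 6, 12, 17, 13, 7, 15, 2, 8]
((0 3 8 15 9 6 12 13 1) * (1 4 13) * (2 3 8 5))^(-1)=[1, 12, 5, 2, 13, 3, 9, 7, 0, 15, 10, 11, 6, 4, 14, 8]=(0 1 12 6 9 15 8)(2 5 3)(4 13)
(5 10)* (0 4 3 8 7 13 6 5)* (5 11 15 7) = (0 4 3 8 5 10)(6 11 15 7 13) = [4, 1, 2, 8, 3, 10, 11, 13, 5, 9, 0, 15, 12, 6, 14, 7]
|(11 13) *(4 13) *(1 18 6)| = 3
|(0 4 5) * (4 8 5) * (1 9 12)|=|(0 8 5)(1 9 12)|=3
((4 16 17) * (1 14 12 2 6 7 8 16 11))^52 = (1 17 7 12 11 16 6 14 4 8 2) = [0, 17, 1, 3, 8, 5, 14, 12, 2, 9, 10, 16, 11, 13, 4, 15, 6, 7]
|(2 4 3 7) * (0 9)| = |(0 9)(2 4 3 7)| = 4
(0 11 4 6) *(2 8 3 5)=[11, 1, 8, 5, 6, 2, 0, 7, 3, 9, 10, 4]=(0 11 4 6)(2 8 3 5)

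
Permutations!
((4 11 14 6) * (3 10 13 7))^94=(3 13)(4 14)(6 11)(7 10)=[0, 1, 2, 13, 14, 5, 11, 10, 8, 9, 7, 6, 12, 3, 4]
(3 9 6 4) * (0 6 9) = (9)(0 6 4 3) = [6, 1, 2, 0, 3, 5, 4, 7, 8, 9]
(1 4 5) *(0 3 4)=(0 3 4 5 1)=[3, 0, 2, 4, 5, 1]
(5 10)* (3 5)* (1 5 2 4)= (1 5 10 3 2 4)= [0, 5, 4, 2, 1, 10, 6, 7, 8, 9, 3]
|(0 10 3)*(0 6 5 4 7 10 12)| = 6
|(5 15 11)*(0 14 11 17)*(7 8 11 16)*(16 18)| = 10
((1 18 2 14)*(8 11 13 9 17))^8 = (18)(8 9 11 17 13) = [0, 1, 2, 3, 4, 5, 6, 7, 9, 11, 10, 17, 12, 8, 14, 15, 16, 13, 18]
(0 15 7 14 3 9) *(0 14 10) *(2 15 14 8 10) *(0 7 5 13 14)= (2 15 5 13 14 3 9 8 10 7)= [0, 1, 15, 9, 4, 13, 6, 2, 10, 8, 7, 11, 12, 14, 3, 5]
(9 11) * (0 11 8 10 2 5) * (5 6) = [11, 1, 6, 3, 4, 0, 5, 7, 10, 8, 2, 9] = (0 11 9 8 10 2 6 5)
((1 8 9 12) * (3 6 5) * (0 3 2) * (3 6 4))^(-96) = [0, 1, 2, 3, 4, 5, 6, 7, 8, 9, 10, 11, 12] = (12)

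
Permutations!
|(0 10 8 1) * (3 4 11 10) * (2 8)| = |(0 3 4 11 10 2 8 1)| = 8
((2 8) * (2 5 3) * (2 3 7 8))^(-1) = (5 8 7) = [0, 1, 2, 3, 4, 8, 6, 5, 7]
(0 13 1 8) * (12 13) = (0 12 13 1 8) = [12, 8, 2, 3, 4, 5, 6, 7, 0, 9, 10, 11, 13, 1]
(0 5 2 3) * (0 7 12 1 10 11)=(0 5 2 3 7 12 1 10 11)=[5, 10, 3, 7, 4, 2, 6, 12, 8, 9, 11, 0, 1]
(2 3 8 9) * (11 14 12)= [0, 1, 3, 8, 4, 5, 6, 7, 9, 2, 10, 14, 11, 13, 12]= (2 3 8 9)(11 14 12)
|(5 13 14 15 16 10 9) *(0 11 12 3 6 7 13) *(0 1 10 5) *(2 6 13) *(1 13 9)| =|(0 11 12 3 9)(1 10)(2 6 7)(5 13 14 15 16)| =30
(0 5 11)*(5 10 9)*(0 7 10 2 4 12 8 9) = (0 2 4 12 8 9 5 11 7 10) = [2, 1, 4, 3, 12, 11, 6, 10, 9, 5, 0, 7, 8]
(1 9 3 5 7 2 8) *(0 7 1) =(0 7 2 8)(1 9 3 5) =[7, 9, 8, 5, 4, 1, 6, 2, 0, 3]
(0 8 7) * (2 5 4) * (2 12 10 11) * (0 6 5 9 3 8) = (2 9 3 8 7 6 5 4 12 10 11) = [0, 1, 9, 8, 12, 4, 5, 6, 7, 3, 11, 2, 10]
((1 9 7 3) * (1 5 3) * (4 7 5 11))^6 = (1 7 4 11 3 5 9) = [0, 7, 2, 5, 11, 9, 6, 4, 8, 1, 10, 3]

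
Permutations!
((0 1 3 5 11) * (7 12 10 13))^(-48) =(13)(0 3 11 1 5) =[3, 5, 2, 11, 4, 0, 6, 7, 8, 9, 10, 1, 12, 13]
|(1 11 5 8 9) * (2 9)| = 6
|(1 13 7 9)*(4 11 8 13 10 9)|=|(1 10 9)(4 11 8 13 7)|=15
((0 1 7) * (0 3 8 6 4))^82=[6, 4, 2, 1, 8, 5, 3, 0, 7]=(0 6 3 1 4 8 7)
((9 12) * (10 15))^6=(15)=[0, 1, 2, 3, 4, 5, 6, 7, 8, 9, 10, 11, 12, 13, 14, 15]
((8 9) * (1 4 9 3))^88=(1 8 4 3 9)=[0, 8, 2, 9, 3, 5, 6, 7, 4, 1]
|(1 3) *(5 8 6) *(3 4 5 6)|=5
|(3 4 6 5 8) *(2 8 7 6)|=12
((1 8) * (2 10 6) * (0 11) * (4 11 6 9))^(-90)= (0 6 2 10 9 4 11)= [6, 1, 10, 3, 11, 5, 2, 7, 8, 4, 9, 0]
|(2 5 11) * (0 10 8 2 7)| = 7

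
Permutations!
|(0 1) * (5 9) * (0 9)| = 4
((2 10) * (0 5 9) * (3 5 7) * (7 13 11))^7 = (13)(2 10) = [0, 1, 10, 3, 4, 5, 6, 7, 8, 9, 2, 11, 12, 13]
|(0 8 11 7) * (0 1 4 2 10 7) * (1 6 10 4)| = 6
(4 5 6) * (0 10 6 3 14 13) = (0 10 6 4 5 3 14 13) = [10, 1, 2, 14, 5, 3, 4, 7, 8, 9, 6, 11, 12, 0, 13]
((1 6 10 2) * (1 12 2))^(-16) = [0, 10, 2, 3, 4, 5, 1, 7, 8, 9, 6, 11, 12] = (12)(1 10 6)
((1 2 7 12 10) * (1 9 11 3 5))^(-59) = (1 10 5 12 3 7 11 2 9) = [0, 10, 9, 7, 4, 12, 6, 11, 8, 1, 5, 2, 3]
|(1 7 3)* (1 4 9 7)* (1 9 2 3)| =|(1 9 7)(2 3 4)| =3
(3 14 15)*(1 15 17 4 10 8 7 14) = (1 15 3)(4 10 8 7 14 17) = [0, 15, 2, 1, 10, 5, 6, 14, 7, 9, 8, 11, 12, 13, 17, 3, 16, 4]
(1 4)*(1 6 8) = [0, 4, 2, 3, 6, 5, 8, 7, 1] = (1 4 6 8)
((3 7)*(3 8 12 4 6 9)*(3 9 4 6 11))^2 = (3 8 6 11 7 12 4) = [0, 1, 2, 8, 3, 5, 11, 12, 6, 9, 10, 7, 4]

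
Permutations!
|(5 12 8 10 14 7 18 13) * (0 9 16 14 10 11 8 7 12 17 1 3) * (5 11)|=14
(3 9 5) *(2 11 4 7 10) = (2 11 4 7 10)(3 9 5) = [0, 1, 11, 9, 7, 3, 6, 10, 8, 5, 2, 4]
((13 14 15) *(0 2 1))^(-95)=(0 2 1)(13 14 15)=[2, 0, 1, 3, 4, 5, 6, 7, 8, 9, 10, 11, 12, 14, 15, 13]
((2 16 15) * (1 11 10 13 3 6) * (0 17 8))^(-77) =[17, 11, 16, 6, 4, 5, 1, 7, 0, 9, 13, 10, 12, 3, 14, 2, 15, 8] =(0 17 8)(1 11 10 13 3 6)(2 16 15)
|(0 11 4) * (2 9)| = |(0 11 4)(2 9)| = 6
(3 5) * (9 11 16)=(3 5)(9 11 16)=[0, 1, 2, 5, 4, 3, 6, 7, 8, 11, 10, 16, 12, 13, 14, 15, 9]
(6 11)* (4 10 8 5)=(4 10 8 5)(6 11)=[0, 1, 2, 3, 10, 4, 11, 7, 5, 9, 8, 6]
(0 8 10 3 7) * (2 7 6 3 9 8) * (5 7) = (0 2 5 7)(3 6)(8 10 9) = [2, 1, 5, 6, 4, 7, 3, 0, 10, 8, 9]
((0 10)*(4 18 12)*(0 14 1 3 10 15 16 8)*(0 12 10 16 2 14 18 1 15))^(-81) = (1 8)(3 12)(4 16)(10 18) = [0, 8, 2, 12, 16, 5, 6, 7, 1, 9, 18, 11, 3, 13, 14, 15, 4, 17, 10]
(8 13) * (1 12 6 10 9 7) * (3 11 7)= (1 12 6 10 9 3 11 7)(8 13)= [0, 12, 2, 11, 4, 5, 10, 1, 13, 3, 9, 7, 6, 8]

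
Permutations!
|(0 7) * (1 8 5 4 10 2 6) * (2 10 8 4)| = 6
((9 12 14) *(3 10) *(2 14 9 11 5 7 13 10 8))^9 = [0, 1, 2, 3, 4, 5, 6, 7, 8, 12, 10, 11, 9, 13, 14] = (14)(9 12)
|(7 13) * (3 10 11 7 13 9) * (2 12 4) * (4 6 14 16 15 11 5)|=13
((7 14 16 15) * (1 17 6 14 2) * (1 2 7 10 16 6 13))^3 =[0, 1, 2, 3, 4, 5, 14, 7, 8, 9, 10, 11, 12, 13, 6, 15, 16, 17] =(17)(6 14)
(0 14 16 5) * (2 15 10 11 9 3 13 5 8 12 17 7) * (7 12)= (0 14 16 8 7 2 15 10 11 9 3 13 5)(12 17)= [14, 1, 15, 13, 4, 0, 6, 2, 7, 3, 11, 9, 17, 5, 16, 10, 8, 12]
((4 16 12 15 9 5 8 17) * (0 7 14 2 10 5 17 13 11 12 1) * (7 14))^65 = [8, 5, 11, 3, 2, 15, 6, 7, 9, 0, 12, 4, 16, 17, 13, 1, 10, 14] = (0 8 9)(1 5 15)(2 11 4)(10 12 16)(13 17 14)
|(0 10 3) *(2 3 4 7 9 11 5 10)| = |(0 2 3)(4 7 9 11 5 10)| = 6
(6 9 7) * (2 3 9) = (2 3 9 7 6) = [0, 1, 3, 9, 4, 5, 2, 6, 8, 7]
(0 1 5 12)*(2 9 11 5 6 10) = (0 1 6 10 2 9 11 5 12) = [1, 6, 9, 3, 4, 12, 10, 7, 8, 11, 2, 5, 0]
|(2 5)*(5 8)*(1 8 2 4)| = 4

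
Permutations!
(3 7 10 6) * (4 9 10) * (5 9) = (3 7 4 5 9 10 6) = [0, 1, 2, 7, 5, 9, 3, 4, 8, 10, 6]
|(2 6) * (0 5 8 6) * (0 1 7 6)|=12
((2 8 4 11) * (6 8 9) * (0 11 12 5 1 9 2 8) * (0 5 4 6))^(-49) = (4 12) = [0, 1, 2, 3, 12, 5, 6, 7, 8, 9, 10, 11, 4]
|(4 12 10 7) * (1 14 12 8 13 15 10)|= 6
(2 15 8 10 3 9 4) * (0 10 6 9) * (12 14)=(0 10 3)(2 15 8 6 9 4)(12 14)=[10, 1, 15, 0, 2, 5, 9, 7, 6, 4, 3, 11, 14, 13, 12, 8]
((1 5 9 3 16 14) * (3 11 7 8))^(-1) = [0, 14, 2, 8, 4, 1, 6, 11, 7, 5, 10, 9, 12, 13, 16, 15, 3] = (1 14 16 3 8 7 11 9 5)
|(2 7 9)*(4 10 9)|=|(2 7 4 10 9)|=5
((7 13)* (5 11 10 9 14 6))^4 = (5 14 10)(6 9 11) = [0, 1, 2, 3, 4, 14, 9, 7, 8, 11, 5, 6, 12, 13, 10]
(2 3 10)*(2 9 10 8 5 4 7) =[0, 1, 3, 8, 7, 4, 6, 2, 5, 10, 9] =(2 3 8 5 4 7)(9 10)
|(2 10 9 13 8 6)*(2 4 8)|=|(2 10 9 13)(4 8 6)|=12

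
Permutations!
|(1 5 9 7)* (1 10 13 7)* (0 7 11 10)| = |(0 7)(1 5 9)(10 13 11)| = 6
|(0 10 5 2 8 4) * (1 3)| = |(0 10 5 2 8 4)(1 3)| = 6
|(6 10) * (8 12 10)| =|(6 8 12 10)| =4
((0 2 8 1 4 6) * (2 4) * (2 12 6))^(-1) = (0 6 12 1 8 2 4) = [6, 8, 4, 3, 0, 5, 12, 7, 2, 9, 10, 11, 1]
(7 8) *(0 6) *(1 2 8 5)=(0 6)(1 2 8 7 5)=[6, 2, 8, 3, 4, 1, 0, 5, 7]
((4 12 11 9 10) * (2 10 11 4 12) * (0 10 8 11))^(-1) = (0 9 11 8 2 4 12 10) = [9, 1, 4, 3, 12, 5, 6, 7, 2, 11, 0, 8, 10]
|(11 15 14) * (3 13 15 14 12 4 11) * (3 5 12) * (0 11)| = 6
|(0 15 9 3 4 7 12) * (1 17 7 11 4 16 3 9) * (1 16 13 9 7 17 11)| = |(17)(0 15 16 3 13 9 7 12)(1 11 4)| = 24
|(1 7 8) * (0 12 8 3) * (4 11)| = 6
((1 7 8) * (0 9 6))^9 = (9) = [0, 1, 2, 3, 4, 5, 6, 7, 8, 9]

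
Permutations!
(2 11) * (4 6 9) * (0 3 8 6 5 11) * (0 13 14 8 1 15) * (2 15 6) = (0 3 1 6 9 4 5 11 15)(2 13 14 8) = [3, 6, 13, 1, 5, 11, 9, 7, 2, 4, 10, 15, 12, 14, 8, 0]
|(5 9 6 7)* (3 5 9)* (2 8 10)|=|(2 8 10)(3 5)(6 7 9)|=6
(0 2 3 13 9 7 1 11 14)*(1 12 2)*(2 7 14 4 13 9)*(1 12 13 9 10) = [12, 11, 3, 10, 9, 5, 6, 13, 8, 14, 1, 4, 7, 2, 0] = (0 12 7 13 2 3 10 1 11 4 9 14)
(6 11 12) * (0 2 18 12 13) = (0 2 18 12 6 11 13) = [2, 1, 18, 3, 4, 5, 11, 7, 8, 9, 10, 13, 6, 0, 14, 15, 16, 17, 12]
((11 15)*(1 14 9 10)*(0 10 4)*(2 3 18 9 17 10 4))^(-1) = (0 4)(1 10 17 14)(2 9 18 3)(11 15) = [4, 10, 9, 2, 0, 5, 6, 7, 8, 18, 17, 15, 12, 13, 1, 11, 16, 14, 3]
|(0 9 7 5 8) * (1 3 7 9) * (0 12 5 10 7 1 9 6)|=|(0 9 6)(1 3)(5 8 12)(7 10)|=6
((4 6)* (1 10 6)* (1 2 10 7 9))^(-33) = [0, 1, 4, 3, 6, 5, 10, 7, 8, 9, 2] = (2 4 6 10)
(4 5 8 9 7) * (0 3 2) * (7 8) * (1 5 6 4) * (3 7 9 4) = (0 7 1 5 9 8 4 6 3 2) = [7, 5, 0, 2, 6, 9, 3, 1, 4, 8]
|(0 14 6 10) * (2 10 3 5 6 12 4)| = 6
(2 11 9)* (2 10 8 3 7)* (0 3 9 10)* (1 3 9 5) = (0 9)(1 3 7 2 11 10 8 5) = [9, 3, 11, 7, 4, 1, 6, 2, 5, 0, 8, 10]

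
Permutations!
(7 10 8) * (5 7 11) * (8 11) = (5 7 10 11) = [0, 1, 2, 3, 4, 7, 6, 10, 8, 9, 11, 5]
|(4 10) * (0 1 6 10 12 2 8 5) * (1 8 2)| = |(0 8 5)(1 6 10 4 12)| = 15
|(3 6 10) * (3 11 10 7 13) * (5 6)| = 10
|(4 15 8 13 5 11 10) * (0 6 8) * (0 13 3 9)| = 30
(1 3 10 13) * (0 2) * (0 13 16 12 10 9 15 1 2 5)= [5, 3, 13, 9, 4, 0, 6, 7, 8, 15, 16, 11, 10, 2, 14, 1, 12]= (0 5)(1 3 9 15)(2 13)(10 16 12)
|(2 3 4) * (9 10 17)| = |(2 3 4)(9 10 17)| = 3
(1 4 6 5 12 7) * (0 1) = (0 1 4 6 5 12 7) = [1, 4, 2, 3, 6, 12, 5, 0, 8, 9, 10, 11, 7]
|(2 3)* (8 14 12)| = |(2 3)(8 14 12)| = 6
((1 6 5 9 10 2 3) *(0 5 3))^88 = [10, 6, 9, 1, 4, 2, 3, 7, 8, 0, 5] = (0 10 5 2 9)(1 6 3)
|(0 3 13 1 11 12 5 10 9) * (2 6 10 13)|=30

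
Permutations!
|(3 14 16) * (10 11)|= 6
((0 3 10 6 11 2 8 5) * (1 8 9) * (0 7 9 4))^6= (0 4 2 11 6 10 3)(1 8 5 7 9)= [4, 8, 11, 0, 2, 7, 10, 9, 5, 1, 3, 6]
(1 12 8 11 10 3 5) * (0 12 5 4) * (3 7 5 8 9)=(0 12 9 3 4)(1 8 11 10 7 5)=[12, 8, 2, 4, 0, 1, 6, 5, 11, 3, 7, 10, 9]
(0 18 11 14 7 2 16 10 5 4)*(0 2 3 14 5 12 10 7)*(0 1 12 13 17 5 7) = (0 18 11 7 3 14 1 12 10 13 17 5 4 2 16) = [18, 12, 16, 14, 2, 4, 6, 3, 8, 9, 13, 7, 10, 17, 1, 15, 0, 5, 11]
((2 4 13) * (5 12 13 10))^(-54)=(13)=[0, 1, 2, 3, 4, 5, 6, 7, 8, 9, 10, 11, 12, 13]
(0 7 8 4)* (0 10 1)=[7, 0, 2, 3, 10, 5, 6, 8, 4, 9, 1]=(0 7 8 4 10 1)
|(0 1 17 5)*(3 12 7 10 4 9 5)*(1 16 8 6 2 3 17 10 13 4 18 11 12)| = |(0 16 8 6 2 3 1 10 18 11 12 7 13 4 9 5)| = 16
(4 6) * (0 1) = (0 1)(4 6) = [1, 0, 2, 3, 6, 5, 4]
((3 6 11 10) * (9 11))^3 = [0, 1, 2, 11, 4, 5, 10, 7, 8, 3, 9, 6] = (3 11 6 10 9)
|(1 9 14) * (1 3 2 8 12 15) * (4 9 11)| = |(1 11 4 9 14 3 2 8 12 15)| = 10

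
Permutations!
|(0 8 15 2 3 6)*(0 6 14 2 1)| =12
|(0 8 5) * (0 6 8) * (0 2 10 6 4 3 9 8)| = 20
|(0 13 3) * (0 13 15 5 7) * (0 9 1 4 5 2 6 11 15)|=|(1 4 5 7 9)(2 6 11 15)(3 13)|=20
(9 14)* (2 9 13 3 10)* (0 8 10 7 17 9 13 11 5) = (0 8 10 2 13 3 7 17 9 14 11 5) = [8, 1, 13, 7, 4, 0, 6, 17, 10, 14, 2, 5, 12, 3, 11, 15, 16, 9]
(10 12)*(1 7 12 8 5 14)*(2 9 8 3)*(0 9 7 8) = (0 9)(1 8 5 14)(2 7 12 10 3) = [9, 8, 7, 2, 4, 14, 6, 12, 5, 0, 3, 11, 10, 13, 1]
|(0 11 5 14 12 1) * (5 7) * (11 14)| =12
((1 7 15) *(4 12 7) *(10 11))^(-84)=(1 4 12 7 15)=[0, 4, 2, 3, 12, 5, 6, 15, 8, 9, 10, 11, 7, 13, 14, 1]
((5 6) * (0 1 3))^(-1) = (0 3 1)(5 6) = [3, 0, 2, 1, 4, 6, 5]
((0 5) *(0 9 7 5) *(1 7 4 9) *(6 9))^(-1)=(1 5 7)(4 9 6)=[0, 5, 2, 3, 9, 7, 4, 1, 8, 6]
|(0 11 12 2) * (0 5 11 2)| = |(0 2 5 11 12)| = 5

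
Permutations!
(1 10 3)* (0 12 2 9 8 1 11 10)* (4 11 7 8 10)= (0 12 2 9 10 3 7 8 1)(4 11)= [12, 0, 9, 7, 11, 5, 6, 8, 1, 10, 3, 4, 2]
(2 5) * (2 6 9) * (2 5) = (5 6 9) = [0, 1, 2, 3, 4, 6, 9, 7, 8, 5]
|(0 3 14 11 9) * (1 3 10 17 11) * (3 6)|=20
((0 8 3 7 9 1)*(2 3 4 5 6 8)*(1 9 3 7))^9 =(9)(0 1 3 7 2)(4 5 6 8) =[1, 3, 0, 7, 5, 6, 8, 2, 4, 9]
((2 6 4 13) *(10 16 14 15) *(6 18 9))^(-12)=[0, 1, 2, 3, 4, 5, 6, 7, 8, 9, 10, 11, 12, 13, 14, 15, 16, 17, 18]=(18)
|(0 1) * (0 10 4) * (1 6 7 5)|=7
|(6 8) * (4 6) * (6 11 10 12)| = 6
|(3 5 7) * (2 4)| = 6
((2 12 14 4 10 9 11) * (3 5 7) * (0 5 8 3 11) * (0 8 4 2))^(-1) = [11, 1, 14, 8, 3, 0, 6, 5, 9, 10, 4, 7, 2, 13, 12] = (0 11 7 5)(2 14 12)(3 8 9 10 4)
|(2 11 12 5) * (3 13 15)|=|(2 11 12 5)(3 13 15)|=12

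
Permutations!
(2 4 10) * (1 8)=[0, 8, 4, 3, 10, 5, 6, 7, 1, 9, 2]=(1 8)(2 4 10)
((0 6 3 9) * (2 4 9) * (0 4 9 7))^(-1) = (0 7 4 9 2 3 6) = [7, 1, 3, 6, 9, 5, 0, 4, 8, 2]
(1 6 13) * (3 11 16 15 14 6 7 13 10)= (1 7 13)(3 11 16 15 14 6 10)= [0, 7, 2, 11, 4, 5, 10, 13, 8, 9, 3, 16, 12, 1, 6, 14, 15]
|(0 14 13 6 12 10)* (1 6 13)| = 6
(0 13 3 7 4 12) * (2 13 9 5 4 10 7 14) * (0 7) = (0 9 5 4 12 7 10)(2 13 3 14) = [9, 1, 13, 14, 12, 4, 6, 10, 8, 5, 0, 11, 7, 3, 2]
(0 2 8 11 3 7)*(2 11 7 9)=[11, 1, 8, 9, 4, 5, 6, 0, 7, 2, 10, 3]=(0 11 3 9 2 8 7)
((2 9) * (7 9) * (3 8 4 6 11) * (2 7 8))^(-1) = (2 3 11 6 4 8)(7 9) = [0, 1, 3, 11, 8, 5, 4, 9, 2, 7, 10, 6]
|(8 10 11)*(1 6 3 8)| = 6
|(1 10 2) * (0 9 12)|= 3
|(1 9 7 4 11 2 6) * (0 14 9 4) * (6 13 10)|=|(0 14 9 7)(1 4 11 2 13 10 6)|=28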